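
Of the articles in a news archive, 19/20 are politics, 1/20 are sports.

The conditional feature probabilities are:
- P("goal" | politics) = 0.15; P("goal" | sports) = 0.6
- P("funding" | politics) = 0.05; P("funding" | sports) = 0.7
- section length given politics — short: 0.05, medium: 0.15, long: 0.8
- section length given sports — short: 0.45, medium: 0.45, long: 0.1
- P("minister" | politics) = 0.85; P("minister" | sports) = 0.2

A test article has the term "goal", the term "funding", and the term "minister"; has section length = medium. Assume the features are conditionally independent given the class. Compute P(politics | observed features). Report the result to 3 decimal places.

0.325

politics: 0.95 × 0.15 × 0.05 × 0.15 × 0.85 = 0.0009084375
sports: 0.05 × 0.6 × 0.7 × 0.45 × 0.2 = 0.00189
P(politics | x) = 0.0009084375 / 0.0027984375 ≈ 0.325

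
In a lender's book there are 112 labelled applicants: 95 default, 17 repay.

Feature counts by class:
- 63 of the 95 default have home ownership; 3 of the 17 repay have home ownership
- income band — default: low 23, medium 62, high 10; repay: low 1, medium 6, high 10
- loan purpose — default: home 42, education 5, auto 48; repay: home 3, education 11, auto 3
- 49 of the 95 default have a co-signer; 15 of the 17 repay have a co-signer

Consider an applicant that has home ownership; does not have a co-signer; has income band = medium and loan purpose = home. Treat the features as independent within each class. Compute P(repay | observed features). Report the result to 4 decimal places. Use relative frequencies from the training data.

default: (95/112) × (63/95) × (62/95) × (42/95) × (46/95) ≈ 0.078587
repay: (17/112) × (3/17) × (6/17) × (3/17) × (2/17) ≈ 0.000196272
P(repay | x) = 0.000196272 / 0.078783272 ≈ 0.0025

0.0025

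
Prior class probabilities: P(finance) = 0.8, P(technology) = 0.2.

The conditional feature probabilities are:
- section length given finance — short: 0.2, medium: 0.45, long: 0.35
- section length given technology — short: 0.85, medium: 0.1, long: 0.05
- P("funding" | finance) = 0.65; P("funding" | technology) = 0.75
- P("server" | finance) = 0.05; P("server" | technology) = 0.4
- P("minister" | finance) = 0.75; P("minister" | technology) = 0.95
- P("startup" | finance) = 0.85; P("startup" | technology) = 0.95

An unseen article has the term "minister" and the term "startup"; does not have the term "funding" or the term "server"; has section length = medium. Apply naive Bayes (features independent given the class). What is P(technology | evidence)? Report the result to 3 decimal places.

0.034

finance: 0.8 × 0.45 × (1−0.65) × (1−0.05) × 0.75 × 0.85 = 0.07630875
technology: 0.2 × 0.1 × (1−0.75) × (1−0.4) × 0.95 × 0.95 = 0.0027075
P(technology | x) = 0.0027075 / 0.07901625 ≈ 0.034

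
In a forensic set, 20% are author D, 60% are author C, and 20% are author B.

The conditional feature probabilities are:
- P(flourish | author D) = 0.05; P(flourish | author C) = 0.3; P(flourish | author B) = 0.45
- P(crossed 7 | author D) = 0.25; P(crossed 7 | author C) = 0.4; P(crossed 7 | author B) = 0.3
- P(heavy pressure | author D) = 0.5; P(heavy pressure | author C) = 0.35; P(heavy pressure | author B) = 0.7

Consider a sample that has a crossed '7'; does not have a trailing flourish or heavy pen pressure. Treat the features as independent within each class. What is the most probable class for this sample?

author D: 0.2 × (1−0.05) × 0.25 × (1−0.5) = 0.02375
author C: 0.6 × (1−0.3) × 0.4 × (1−0.35) = 0.1092
author B: 0.2 × (1−0.45) × 0.3 × (1−0.7) = 0.0099
Highest score → author C.

author C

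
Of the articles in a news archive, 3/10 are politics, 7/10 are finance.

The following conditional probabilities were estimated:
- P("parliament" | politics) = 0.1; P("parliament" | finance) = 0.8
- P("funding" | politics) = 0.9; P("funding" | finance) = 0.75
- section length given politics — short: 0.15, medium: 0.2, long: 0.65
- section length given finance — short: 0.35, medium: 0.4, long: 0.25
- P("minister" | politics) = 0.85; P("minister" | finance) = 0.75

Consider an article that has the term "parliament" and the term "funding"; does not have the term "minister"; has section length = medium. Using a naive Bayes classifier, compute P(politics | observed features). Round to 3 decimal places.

0.019

politics: 0.3 × 0.1 × 0.9 × 0.2 × (1−0.85) = 0.00081
finance: 0.7 × 0.8 × 0.75 × 0.4 × (1−0.75) = 0.042
P(politics | x) = 0.00081 / 0.04281 ≈ 0.019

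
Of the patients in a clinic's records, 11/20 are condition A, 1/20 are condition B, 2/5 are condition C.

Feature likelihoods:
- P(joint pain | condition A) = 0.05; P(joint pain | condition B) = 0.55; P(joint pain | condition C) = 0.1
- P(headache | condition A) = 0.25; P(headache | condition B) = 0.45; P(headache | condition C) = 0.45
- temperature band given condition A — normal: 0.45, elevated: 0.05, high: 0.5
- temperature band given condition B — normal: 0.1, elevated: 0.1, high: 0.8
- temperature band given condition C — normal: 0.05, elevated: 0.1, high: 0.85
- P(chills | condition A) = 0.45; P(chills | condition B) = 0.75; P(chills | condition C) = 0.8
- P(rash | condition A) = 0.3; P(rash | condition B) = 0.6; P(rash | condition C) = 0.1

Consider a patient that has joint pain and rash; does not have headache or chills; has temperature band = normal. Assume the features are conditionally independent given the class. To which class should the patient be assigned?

condition A: 0.55 × 0.05 × (1−0.25) × 0.45 × (1−0.45) × 0.3 = 0.00153140625
condition B: 0.05 × 0.55 × (1−0.45) × 0.1 × (1−0.75) × 0.6 = 0.000226875
condition C: 0.4 × 0.1 × (1−0.45) × 0.05 × (1−0.8) × 0.1 = 0.000022
Highest score → condition A.

condition A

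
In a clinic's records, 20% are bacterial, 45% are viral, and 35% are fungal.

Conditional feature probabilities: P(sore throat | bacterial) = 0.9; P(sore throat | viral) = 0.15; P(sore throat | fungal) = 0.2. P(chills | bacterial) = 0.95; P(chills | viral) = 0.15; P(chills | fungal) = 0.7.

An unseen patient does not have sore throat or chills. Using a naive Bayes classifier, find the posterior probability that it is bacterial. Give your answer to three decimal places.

bacterial: 0.2 × (1−0.9) × (1−0.95) = 0.001
viral: 0.45 × (1−0.15) × (1−0.15) = 0.325125
fungal: 0.35 × (1−0.2) × (1−0.7) = 0.084
P(bacterial | x) = 0.001 / 0.410125 ≈ 0.002

0.002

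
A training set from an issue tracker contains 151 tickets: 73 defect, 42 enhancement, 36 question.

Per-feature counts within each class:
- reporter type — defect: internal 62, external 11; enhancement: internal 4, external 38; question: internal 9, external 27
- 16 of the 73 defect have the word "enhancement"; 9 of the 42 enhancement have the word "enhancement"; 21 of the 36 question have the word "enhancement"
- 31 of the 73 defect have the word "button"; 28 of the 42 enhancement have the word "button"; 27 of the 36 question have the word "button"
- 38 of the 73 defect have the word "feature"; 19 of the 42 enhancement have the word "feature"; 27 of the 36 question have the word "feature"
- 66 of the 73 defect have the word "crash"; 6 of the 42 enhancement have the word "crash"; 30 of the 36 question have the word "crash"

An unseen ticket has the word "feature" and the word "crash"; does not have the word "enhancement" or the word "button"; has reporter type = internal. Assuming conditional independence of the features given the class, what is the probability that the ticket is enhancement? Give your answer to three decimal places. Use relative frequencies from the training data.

defect: (73/151) × (62/73) × (57/73) × (42/73) × (38/73) × (66/73) ≈ 0.086811
enhancement: (42/151) × (4/42) × (33/42) × (14/42) × (19/42) × (6/42) ≈ 0.000448366
question: (36/151) × (9/36) × (15/36) × (9/36) × (27/36) × (30/36) ≈ 0.00388038
P(enhancement | x) = 0.000448366 / 0.091139746 ≈ 0.005

0.005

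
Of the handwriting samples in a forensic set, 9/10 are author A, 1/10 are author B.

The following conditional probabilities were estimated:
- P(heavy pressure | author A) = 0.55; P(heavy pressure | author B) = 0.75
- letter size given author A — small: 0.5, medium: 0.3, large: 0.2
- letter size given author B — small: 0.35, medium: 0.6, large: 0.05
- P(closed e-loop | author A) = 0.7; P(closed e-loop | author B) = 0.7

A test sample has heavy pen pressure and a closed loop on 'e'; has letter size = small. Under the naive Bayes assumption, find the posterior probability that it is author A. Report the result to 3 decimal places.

author A: 0.9 × 0.55 × 0.5 × 0.7 = 0.17325
author B: 0.1 × 0.75 × 0.35 × 0.7 = 0.018375
P(author A | x) = 0.17325 / 0.191625 ≈ 0.904

0.904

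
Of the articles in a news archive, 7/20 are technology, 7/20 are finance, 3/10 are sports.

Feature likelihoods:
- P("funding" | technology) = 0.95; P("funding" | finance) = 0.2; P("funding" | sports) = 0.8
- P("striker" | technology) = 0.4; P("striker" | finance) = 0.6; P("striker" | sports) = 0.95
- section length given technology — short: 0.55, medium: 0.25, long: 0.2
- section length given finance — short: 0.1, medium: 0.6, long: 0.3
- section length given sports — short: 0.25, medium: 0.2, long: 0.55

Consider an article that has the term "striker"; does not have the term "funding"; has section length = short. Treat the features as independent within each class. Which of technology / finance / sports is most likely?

finance

technology: 0.35 × (1−0.95) × 0.4 × 0.55 = 0.00385
finance: 0.35 × (1−0.2) × 0.6 × 0.1 = 0.0168
sports: 0.3 × (1−0.8) × 0.95 × 0.25 = 0.01425
Highest score → finance.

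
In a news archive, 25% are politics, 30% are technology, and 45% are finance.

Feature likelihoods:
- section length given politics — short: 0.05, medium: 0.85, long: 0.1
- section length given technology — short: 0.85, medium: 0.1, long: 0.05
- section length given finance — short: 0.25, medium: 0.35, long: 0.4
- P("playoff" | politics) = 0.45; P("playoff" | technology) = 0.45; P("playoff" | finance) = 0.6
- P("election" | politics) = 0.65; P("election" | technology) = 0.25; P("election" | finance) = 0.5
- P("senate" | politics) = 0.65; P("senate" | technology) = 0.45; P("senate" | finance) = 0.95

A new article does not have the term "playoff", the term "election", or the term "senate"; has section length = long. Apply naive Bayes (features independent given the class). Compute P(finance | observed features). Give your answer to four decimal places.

politics: 0.25 × 0.1 × (1−0.45) × (1−0.65) × (1−0.65) = 0.001684375
technology: 0.3 × 0.05 × (1−0.45) × (1−0.25) × (1−0.45) = 0.003403125
finance: 0.45 × 0.4 × (1−0.6) × (1−0.5) × (1−0.95) = 0.0018
P(finance | x) = 0.0018 / 0.0068875 ≈ 0.2613

0.2613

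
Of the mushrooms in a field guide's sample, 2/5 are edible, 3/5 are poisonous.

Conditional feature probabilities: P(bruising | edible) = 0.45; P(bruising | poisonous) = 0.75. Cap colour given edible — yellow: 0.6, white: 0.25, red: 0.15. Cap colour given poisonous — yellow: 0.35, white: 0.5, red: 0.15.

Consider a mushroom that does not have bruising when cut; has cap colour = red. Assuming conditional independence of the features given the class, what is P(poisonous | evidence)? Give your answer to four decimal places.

0.4054

edible: 0.4 × (1−0.45) × 0.15 = 0.033
poisonous: 0.6 × (1−0.75) × 0.15 = 0.0225
P(poisonous | x) = 0.0225 / 0.0555 ≈ 0.4054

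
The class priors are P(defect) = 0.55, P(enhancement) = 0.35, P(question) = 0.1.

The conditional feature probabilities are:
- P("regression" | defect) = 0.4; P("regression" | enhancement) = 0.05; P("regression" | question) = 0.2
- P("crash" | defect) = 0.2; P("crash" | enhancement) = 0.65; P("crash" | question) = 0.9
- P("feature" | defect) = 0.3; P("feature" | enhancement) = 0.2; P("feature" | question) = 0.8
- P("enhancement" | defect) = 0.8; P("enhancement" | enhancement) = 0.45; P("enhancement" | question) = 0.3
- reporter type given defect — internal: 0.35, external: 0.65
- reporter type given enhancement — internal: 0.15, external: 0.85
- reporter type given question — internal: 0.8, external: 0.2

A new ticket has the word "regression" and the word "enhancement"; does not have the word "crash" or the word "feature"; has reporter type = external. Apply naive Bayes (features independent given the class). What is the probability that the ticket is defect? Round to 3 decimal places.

defect: 0.55 × 0.4 × (1−0.2) × (1−0.3) × 0.8 × 0.65 = 0.064064
enhancement: 0.35 × 0.05 × (1−0.65) × (1−0.2) × 0.45 × 0.85 = 0.00187425
question: 0.1 × 0.2 × (1−0.9) × (1−0.8) × 0.3 × 0.2 = 0.000024
P(defect | x) = 0.064064 / 0.06596225 ≈ 0.971

0.971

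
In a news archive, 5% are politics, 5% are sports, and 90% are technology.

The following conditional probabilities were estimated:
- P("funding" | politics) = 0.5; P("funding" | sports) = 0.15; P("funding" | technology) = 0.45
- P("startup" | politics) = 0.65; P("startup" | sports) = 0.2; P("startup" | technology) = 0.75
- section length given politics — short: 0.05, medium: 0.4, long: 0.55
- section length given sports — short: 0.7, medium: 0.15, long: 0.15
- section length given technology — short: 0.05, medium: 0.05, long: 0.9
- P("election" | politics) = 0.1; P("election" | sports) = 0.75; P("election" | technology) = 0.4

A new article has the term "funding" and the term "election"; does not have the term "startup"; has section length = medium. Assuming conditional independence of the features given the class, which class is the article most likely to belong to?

technology

politics: 0.05 × 0.5 × (1−0.65) × 0.4 × 0.1 = 0.00035
sports: 0.05 × 0.15 × (1−0.2) × 0.15 × 0.75 = 0.000675
technology: 0.9 × 0.45 × (1−0.75) × 0.05 × 0.4 = 0.002025
Highest score → technology.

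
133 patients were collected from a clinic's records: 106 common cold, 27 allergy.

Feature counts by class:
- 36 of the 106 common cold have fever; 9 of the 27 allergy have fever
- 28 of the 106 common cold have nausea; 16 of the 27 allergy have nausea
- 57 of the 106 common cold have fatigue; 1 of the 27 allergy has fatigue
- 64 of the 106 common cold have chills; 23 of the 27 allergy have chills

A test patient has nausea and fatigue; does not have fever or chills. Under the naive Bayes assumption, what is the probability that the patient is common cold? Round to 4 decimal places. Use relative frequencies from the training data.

0.9854

common cold: (106/133) × (70/106) × (28/106) × (57/106) × (42/106) ≈ 0.0296218
allergy: (27/133) × (18/27) × (16/27) × (1/27) × (4/27) ≈ 0.000440058
P(common cold | x) = 0.0296218 / 0.030061858 ≈ 0.9854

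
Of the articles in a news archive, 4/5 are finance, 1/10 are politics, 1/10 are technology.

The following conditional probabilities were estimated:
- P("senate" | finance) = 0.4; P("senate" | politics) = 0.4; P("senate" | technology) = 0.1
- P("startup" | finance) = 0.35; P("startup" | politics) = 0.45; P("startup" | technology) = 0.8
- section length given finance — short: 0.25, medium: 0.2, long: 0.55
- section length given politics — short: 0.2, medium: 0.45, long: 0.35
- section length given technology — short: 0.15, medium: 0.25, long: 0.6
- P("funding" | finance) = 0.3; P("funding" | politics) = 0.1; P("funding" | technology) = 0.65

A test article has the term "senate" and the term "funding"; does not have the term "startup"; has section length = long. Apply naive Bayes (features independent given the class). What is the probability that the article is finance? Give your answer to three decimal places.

0.957

finance: 0.8 × 0.4 × (1−0.35) × 0.55 × 0.3 = 0.03432
politics: 0.1 × 0.4 × (1−0.45) × 0.35 × 0.1 = 0.00077
technology: 0.1 × 0.1 × (1−0.8) × 0.6 × 0.65 = 0.00078
P(finance | x) = 0.03432 / 0.03587 ≈ 0.957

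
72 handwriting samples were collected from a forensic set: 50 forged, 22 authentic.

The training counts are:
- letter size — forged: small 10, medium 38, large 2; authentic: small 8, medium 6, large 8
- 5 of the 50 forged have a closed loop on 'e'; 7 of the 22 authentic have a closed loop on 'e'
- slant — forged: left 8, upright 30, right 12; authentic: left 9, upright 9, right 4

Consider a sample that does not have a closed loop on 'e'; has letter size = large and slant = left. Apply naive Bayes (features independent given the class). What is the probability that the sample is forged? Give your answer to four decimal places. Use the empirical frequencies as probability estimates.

forged: (50/72) × (2/50) × (45/50) × (8/50) = 0.004
authentic: (22/72) × (8/22) × (15/22) × (9/22) ≈ 0.0309917
P(forged | x) = 0.004 / 0.0349917 ≈ 0.1143

0.1143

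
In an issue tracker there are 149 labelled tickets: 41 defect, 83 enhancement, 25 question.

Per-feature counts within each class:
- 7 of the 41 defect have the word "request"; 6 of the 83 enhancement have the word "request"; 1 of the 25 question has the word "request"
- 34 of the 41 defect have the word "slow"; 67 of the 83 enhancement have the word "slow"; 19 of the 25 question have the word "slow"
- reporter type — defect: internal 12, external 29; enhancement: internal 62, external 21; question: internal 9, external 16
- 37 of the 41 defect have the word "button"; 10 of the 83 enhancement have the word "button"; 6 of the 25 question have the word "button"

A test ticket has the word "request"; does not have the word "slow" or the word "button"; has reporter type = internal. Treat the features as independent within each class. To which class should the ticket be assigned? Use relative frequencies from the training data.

defect: (41/149) × (7/41) × (7/41) × (12/41) × (4/41) ≈ 0.000229034
enhancement: (83/149) × (6/83) × (16/83) × (62/83) × (73/83) ≈ 0.00509994
question: (25/149) × (1/25) × (6/25) × (9/25) × (19/25) ≈ 0.000440698
Highest score → enhancement.

enhancement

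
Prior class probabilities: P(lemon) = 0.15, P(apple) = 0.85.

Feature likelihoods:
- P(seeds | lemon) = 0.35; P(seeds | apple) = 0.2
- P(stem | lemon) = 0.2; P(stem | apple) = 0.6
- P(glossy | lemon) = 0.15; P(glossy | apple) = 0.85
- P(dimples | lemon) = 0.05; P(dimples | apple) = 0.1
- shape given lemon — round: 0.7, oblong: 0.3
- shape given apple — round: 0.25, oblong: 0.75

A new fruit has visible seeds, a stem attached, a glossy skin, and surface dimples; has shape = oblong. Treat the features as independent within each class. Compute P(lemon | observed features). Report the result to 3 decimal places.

lemon: 0.15 × 0.35 × 0.2 × 0.15 × 0.05 × 0.3 = 0.000023625
apple: 0.85 × 0.2 × 0.6 × 0.85 × 0.1 × 0.75 = 0.0065025
P(lemon | x) = 0.000023625 / 0.006526125 ≈ 0.004

0.004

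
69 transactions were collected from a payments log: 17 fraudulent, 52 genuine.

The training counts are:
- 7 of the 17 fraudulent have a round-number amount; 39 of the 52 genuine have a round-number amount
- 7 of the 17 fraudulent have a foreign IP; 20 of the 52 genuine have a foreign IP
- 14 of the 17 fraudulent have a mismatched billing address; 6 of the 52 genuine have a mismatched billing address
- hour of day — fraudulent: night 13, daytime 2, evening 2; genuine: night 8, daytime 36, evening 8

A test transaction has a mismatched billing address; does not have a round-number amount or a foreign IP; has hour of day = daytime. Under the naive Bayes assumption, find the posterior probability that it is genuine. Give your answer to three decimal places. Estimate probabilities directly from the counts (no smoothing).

fraudulent: (17/69) × (10/17) × (10/17) × (14/17) × (2/17) ≈ 0.00825966
genuine: (52/69) × (13/52) × (32/52) × (6/52) × (36/52) ≈ 0.00926164
P(genuine | x) = 0.00926164 / 0.0175213 ≈ 0.529

0.529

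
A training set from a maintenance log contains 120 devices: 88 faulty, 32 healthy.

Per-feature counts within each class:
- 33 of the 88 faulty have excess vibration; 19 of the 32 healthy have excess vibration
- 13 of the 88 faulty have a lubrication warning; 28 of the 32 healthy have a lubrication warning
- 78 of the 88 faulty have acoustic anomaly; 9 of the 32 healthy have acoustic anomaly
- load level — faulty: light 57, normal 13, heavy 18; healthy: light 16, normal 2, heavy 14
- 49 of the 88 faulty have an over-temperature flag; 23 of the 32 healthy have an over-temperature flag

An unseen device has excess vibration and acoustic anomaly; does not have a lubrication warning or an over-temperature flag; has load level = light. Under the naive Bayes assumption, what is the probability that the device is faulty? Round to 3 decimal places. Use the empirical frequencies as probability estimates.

0.987

faulty: (88/120) × (33/88) × (75/88) × (78/88) × (57/88) × (39/88) ≈ 0.0596345
healthy: (32/120) × (19/32) × (4/32) × (9/32) × (16/32) × (9/32) = 0.00078277587890625
P(faulty | x) = 0.0596345 / 0.06041727587890625 ≈ 0.987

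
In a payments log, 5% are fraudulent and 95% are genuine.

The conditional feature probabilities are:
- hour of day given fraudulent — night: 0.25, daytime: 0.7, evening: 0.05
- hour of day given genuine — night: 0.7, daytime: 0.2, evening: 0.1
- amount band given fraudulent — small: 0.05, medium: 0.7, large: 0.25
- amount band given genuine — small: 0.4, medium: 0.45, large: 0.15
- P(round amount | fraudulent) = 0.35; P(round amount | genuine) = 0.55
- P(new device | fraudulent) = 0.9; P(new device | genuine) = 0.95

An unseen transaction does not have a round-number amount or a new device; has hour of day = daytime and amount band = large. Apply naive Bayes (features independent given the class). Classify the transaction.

genuine

fraudulent: 0.05 × 0.7 × 0.25 × (1−0.35) × (1−0.9) = 0.00056875
genuine: 0.95 × 0.2 × 0.15 × (1−0.55) × (1−0.95) = 0.00064125
Highest score → genuine.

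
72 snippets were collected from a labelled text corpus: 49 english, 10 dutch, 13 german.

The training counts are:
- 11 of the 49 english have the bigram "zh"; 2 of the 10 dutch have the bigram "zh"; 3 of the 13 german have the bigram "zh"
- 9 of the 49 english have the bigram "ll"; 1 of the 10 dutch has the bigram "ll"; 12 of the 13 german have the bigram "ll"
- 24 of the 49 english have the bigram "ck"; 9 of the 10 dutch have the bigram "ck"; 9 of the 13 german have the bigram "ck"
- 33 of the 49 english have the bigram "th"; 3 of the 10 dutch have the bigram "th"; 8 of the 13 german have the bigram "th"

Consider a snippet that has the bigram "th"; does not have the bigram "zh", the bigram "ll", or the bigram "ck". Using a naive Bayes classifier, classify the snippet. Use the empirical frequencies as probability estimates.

english: (49/72) × (38/49) × (40/49) × (25/49) × (33/49) ≈ 0.148039
dutch: (10/72) × (8/10) × (9/10) × (1/10) × (3/10) = 0.003
german: (13/72) × (10/13) × (1/13) × (4/13) × (8/13) ≈ 0.00202296
Highest score → english.

english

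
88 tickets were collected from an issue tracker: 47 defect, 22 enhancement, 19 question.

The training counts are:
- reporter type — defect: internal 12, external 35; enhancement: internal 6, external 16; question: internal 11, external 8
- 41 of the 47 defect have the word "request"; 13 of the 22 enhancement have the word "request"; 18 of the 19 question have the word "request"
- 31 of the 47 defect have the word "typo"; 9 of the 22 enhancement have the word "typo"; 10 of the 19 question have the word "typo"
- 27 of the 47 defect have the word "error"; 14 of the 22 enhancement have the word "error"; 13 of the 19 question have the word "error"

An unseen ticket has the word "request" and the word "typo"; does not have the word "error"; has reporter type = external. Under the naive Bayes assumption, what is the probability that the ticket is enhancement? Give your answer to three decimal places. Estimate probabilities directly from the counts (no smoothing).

0.125

defect: (47/88) × (35/47) × (41/47) × (31/47) × (20/47) ≈ 0.0973795
enhancement: (22/88) × (16/22) × (13/22) × (9/22) × (8/22) ≈ 0.0159825
question: (19/88) × (8/19) × (18/19) × (10/19) × (6/19) ≈ 0.0143143
P(enhancement | x) = 0.0159825 / 0.1276763 ≈ 0.125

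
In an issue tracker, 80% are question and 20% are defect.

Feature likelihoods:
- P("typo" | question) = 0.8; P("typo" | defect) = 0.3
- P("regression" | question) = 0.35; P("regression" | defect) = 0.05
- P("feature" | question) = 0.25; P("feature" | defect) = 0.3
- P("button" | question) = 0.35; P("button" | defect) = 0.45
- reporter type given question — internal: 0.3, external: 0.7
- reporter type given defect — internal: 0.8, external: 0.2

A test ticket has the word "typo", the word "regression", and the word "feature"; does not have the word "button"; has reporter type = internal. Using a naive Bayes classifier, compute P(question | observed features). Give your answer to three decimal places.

question: 0.8 × 0.8 × 0.35 × 0.25 × (1−0.35) × 0.3 = 0.01092
defect: 0.2 × 0.3 × 0.05 × 0.3 × (1−0.45) × 0.8 = 0.000396
P(question | x) = 0.01092 / 0.011316 ≈ 0.965

0.965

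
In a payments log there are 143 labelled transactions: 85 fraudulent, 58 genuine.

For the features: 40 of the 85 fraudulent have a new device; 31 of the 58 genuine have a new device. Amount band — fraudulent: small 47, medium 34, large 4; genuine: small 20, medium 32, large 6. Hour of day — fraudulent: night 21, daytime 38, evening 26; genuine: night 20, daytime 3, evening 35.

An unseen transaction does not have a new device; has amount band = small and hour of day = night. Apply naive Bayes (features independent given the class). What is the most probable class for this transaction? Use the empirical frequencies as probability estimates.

fraudulent

fraudulent: (85/143) × (45/85) × (47/85) × (21/85) ≈ 0.0429888
genuine: (58/143) × (27/58) × (20/58) × (20/58) ≈ 0.0224508
Highest score → fraudulent.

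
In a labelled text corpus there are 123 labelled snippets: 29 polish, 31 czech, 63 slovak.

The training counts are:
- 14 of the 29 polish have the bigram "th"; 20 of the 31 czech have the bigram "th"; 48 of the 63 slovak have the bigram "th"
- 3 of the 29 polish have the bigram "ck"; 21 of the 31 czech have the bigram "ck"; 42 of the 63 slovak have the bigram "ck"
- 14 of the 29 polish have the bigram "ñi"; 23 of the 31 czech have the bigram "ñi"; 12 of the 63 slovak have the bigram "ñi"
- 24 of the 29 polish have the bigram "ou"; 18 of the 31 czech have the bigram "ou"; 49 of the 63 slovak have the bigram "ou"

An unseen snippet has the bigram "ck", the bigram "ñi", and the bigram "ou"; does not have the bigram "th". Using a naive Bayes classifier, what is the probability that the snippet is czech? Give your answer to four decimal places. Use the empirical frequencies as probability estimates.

0.6044

polish: (29/123) × (15/29) × (3/29) × (14/29) × (24/29) ≈ 0.00504026
czech: (31/123) × (11/31) × (21/31) × (23/31) × (18/31) ≈ 0.0260989
slovak: (63/123) × (15/63) × (42/63) × (12/63) × (49/63) ≈ 0.0120446
P(czech | x) = 0.0260989 / 0.04318376 ≈ 0.6044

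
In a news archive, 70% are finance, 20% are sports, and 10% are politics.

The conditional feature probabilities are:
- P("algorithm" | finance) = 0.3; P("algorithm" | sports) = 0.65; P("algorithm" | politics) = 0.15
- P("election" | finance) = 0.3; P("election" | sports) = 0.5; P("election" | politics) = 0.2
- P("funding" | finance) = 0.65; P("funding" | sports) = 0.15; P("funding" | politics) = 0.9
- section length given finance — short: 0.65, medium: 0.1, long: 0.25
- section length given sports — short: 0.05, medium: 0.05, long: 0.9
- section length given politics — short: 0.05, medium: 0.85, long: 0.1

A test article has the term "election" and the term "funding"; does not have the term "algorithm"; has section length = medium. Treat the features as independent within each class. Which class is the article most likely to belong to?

finance: 0.7 × (1−0.3) × 0.3 × 0.65 × 0.1 = 0.009555
sports: 0.2 × (1−0.65) × 0.5 × 0.15 × 0.05 = 0.0002625
politics: 0.1 × (1−0.15) × 0.2 × 0.9 × 0.85 = 0.013005
Highest score → politics.

politics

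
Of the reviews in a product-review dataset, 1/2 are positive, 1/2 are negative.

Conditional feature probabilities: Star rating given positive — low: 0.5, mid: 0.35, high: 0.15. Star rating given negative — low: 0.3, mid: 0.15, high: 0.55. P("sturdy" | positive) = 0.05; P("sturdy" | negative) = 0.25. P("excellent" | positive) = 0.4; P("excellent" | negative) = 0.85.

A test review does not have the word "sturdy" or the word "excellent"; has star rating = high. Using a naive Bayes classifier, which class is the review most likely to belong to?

positive: 0.5 × 0.15 × (1−0.05) × (1−0.4) = 0.04275
negative: 0.5 × 0.55 × (1−0.25) × (1−0.85) = 0.0309375
Highest score → positive.

positive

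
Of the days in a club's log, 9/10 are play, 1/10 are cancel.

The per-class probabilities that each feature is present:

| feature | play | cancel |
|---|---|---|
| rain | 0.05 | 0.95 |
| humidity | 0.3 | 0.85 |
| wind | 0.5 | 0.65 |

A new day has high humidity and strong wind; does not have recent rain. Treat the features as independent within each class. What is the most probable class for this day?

play: 0.9 × (1−0.05) × 0.3 × 0.5 = 0.12825
cancel: 0.1 × (1−0.95) × 0.85 × 0.65 = 0.0027625
Highest score → play.

play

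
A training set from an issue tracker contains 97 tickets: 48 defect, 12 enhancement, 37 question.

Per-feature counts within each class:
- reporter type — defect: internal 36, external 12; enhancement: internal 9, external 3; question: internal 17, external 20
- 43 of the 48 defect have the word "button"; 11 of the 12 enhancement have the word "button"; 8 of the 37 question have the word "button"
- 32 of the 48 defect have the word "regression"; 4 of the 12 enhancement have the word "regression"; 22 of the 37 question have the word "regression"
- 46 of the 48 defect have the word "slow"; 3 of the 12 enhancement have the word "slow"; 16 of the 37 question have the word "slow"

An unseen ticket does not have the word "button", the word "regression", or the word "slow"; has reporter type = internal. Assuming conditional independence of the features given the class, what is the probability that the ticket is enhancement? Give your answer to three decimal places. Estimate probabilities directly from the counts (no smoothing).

0.107

defect: (48/97) × (36/48) × (5/48) × (16/48) × (2/48) ≈ 0.000536942
enhancement: (12/97) × (9/12) × (1/12) × (8/12) × (9/12) ≈ 0.00386598
question: (37/97) × (17/37) × (29/37) × (15/37) × (21/37) ≈ 0.0316068
P(enhancement | x) = 0.00386598 / 0.036009722 ≈ 0.107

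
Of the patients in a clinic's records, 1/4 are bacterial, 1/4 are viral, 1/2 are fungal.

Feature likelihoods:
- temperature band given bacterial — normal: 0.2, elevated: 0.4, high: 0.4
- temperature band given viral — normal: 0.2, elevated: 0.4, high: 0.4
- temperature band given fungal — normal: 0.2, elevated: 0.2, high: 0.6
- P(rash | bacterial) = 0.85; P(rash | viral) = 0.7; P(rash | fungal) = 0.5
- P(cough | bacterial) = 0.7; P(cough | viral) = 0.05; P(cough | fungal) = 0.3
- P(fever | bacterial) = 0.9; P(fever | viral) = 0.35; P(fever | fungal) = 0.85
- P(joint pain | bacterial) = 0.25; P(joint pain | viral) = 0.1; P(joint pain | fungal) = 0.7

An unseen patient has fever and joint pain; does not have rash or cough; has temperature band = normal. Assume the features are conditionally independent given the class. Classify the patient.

bacterial: 0.25 × 0.2 × (1−0.85) × (1−0.7) × 0.9 × 0.25 = 0.00050625
viral: 0.25 × 0.2 × (1−0.7) × (1−0.05) × 0.35 × 0.1 = 0.00049875
fungal: 0.5 × 0.2 × (1−0.5) × (1−0.3) × 0.85 × 0.7 = 0.020825
Highest score → fungal.

fungal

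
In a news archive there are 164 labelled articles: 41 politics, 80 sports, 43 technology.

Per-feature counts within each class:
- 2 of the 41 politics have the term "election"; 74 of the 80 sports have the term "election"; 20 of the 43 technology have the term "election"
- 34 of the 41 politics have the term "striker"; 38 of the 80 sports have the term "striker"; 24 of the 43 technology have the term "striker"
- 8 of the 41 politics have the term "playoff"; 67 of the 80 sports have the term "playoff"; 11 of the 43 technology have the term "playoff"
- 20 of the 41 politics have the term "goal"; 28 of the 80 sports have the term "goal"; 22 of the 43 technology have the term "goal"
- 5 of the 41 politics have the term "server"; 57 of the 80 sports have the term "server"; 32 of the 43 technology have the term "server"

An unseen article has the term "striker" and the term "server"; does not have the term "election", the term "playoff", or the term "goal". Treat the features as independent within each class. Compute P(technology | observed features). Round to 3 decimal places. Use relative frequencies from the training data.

politics: (41/164) × (39/41) × (34/41) × (33/41) × (21/41) × (5/41) ≈ 0.00991442
sports: (80/164) × (6/80) × (38/80) × (13/80) × (52/80) × (57/80) ≈ 0.00130783
technology: (43/164) × (23/43) × (24/43) × (32/43) × (21/43) × (32/43) ≈ 0.021171
P(technology | x) = 0.021171 / 0.03239325 ≈ 0.654

0.654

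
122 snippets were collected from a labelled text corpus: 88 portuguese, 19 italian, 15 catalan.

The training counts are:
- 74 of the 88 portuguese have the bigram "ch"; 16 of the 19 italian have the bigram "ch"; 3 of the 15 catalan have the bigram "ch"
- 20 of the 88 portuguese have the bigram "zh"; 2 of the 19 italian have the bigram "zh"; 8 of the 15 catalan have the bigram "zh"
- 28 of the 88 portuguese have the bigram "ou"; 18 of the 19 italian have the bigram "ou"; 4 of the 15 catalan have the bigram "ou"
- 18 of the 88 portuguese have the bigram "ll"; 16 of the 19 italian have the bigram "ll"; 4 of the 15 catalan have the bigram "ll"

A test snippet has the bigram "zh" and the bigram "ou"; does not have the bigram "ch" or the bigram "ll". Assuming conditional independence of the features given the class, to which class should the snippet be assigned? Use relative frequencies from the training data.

catalan

portuguese: (88/122) × (14/88) × (20/88) × (28/88) × (70/88) ≈ 0.00660095
italian: (19/122) × (3/19) × (2/19) × (18/19) × (3/19) ≈ 0.00038719
catalan: (15/122) × (12/15) × (8/15) × (4/15) × (11/15) ≈ 0.0102587
Highest score → catalan.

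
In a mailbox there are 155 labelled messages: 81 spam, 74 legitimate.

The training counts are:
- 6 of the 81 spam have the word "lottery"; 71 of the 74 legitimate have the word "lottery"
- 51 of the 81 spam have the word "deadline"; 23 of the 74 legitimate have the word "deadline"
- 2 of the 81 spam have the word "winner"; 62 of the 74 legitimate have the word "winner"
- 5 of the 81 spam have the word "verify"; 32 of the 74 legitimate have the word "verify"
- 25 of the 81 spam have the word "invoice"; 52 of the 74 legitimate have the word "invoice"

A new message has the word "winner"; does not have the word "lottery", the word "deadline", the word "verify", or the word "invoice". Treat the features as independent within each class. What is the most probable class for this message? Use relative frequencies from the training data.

spam: (81/155) × (75/81) × (30/81) × (2/81) × (76/81) × (56/81) ≈ 0.0028704
legitimate: (74/155) × (3/74) × (51/74) × (62/74) × (42/74) × (22/74) ≈ 0.0018858
Highest score → spam.

spam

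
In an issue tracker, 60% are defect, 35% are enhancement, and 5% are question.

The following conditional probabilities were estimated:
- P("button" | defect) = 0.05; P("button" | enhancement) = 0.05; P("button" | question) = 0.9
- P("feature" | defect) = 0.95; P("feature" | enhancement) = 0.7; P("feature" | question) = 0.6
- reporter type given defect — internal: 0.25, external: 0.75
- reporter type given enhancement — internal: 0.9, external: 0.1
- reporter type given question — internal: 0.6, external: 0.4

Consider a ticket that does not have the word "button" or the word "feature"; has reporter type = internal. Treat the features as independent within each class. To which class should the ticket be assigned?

enhancement

defect: 0.6 × (1−0.05) × (1−0.95) × 0.25 = 0.007125
enhancement: 0.35 × (1−0.05) × (1−0.7) × 0.9 = 0.089775
question: 0.05 × (1−0.9) × (1−0.6) × 0.6 = 0.0012
Highest score → enhancement.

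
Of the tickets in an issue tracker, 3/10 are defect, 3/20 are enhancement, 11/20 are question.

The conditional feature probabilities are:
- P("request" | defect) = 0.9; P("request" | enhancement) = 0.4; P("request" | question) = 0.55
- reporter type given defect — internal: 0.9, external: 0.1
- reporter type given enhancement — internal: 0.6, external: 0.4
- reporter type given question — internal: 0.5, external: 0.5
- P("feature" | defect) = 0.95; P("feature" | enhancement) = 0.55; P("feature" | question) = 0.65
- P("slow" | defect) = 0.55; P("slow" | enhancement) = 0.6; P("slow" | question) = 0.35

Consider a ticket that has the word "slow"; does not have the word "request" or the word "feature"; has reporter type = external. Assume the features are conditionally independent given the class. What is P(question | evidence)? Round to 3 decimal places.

defect: 0.3 × (1−0.9) × 0.1 × (1−0.95) × 0.55 = 0.0000825
enhancement: 0.15 × (1−0.4) × 0.4 × (1−0.55) × 0.6 = 0.00972
question: 0.55 × (1−0.55) × 0.5 × (1−0.65) × 0.35 = 0.015159375
P(question | x) = 0.015159375 / 0.024961875 ≈ 0.607

0.607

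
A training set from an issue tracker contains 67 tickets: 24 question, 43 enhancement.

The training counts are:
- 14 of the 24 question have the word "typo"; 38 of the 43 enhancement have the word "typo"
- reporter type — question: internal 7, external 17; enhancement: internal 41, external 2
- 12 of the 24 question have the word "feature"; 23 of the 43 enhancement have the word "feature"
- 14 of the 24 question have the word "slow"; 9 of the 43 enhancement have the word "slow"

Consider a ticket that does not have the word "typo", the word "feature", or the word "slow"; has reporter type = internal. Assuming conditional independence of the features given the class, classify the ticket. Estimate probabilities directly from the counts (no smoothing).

question: (24/67) × (10/24) × (7/24) × (12/24) × (10/24) ≈ 0.00906924
enhancement: (43/67) × (5/43) × (41/43) × (20/43) × (34/43) ≈ 0.0261687
Highest score → enhancement.

enhancement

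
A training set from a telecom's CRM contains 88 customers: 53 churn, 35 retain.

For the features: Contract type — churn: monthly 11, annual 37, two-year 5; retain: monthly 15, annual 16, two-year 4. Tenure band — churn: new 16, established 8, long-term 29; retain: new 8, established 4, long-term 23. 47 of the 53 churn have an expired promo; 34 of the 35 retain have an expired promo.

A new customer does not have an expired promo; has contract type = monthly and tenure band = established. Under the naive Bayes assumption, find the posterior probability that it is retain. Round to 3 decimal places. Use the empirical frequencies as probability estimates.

0.207

churn: (53/88) × (11/53) × (8/53) × (6/53) ≈ 0.00213599
retain: (35/88) × (15/35) × (4/35) × (1/35) ≈ 0.000556586
P(retain | x) = 0.000556586 / 0.002692576 ≈ 0.207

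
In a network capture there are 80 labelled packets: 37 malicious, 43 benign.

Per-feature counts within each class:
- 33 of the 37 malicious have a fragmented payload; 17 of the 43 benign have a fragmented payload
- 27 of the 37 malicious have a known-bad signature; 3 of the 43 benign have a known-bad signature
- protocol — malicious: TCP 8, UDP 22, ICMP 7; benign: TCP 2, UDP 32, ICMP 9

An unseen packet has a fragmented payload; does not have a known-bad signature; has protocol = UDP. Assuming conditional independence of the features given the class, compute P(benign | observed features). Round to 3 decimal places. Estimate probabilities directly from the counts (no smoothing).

0.689

malicious: (37/80) × (33/37) × (10/37) × (22/37) ≈ 0.0662893
benign: (43/80) × (17/43) × (40/43) × (32/43) ≈ 0.147107
P(benign | x) = 0.147107 / 0.2133963 ≈ 0.689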